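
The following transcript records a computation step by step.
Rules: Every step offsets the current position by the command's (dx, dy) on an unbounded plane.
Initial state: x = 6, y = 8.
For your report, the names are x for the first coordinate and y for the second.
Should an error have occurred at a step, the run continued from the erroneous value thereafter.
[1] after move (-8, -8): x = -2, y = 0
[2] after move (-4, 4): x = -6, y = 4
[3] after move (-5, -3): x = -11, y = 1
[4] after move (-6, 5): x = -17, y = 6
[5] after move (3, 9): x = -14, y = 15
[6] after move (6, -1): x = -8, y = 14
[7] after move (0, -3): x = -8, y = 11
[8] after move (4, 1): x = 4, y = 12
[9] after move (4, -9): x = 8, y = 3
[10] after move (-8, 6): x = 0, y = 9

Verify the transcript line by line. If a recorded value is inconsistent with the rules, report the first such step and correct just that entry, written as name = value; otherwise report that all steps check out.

step 8, x = -4

Step 1: x = 6 + (-8) = -2, y = 8 + (-8) = 0 — agrees with the transcript.
Step 2: x = -2 + (-4) = -6, y = 0 + (4) = 4 — checks out.
Step 3: x = -6 + (-5) = -11, y = 4 + (-3) = 1 — exactly as logged.
Step 4: x = -11 + (-6) = -17, y = 1 + (5) = 6 — exactly as logged.
Step 5: x = -17 + (3) = -14, y = 6 + (9) = 15 — consistent with the transcript.
Step 6: x = -14 + (6) = -8, y = 15 + (-1) = 14 — verified.
Step 7: x = -8 + (0) = -8, y = 14 + (-3) = 11 — in agreement.
Step 8: x = -8 + (4) = -4, y = 11 + (1) = 12 — this is not what the transcript shows.
First deviation found at step 8; the corrected entry is x = -4.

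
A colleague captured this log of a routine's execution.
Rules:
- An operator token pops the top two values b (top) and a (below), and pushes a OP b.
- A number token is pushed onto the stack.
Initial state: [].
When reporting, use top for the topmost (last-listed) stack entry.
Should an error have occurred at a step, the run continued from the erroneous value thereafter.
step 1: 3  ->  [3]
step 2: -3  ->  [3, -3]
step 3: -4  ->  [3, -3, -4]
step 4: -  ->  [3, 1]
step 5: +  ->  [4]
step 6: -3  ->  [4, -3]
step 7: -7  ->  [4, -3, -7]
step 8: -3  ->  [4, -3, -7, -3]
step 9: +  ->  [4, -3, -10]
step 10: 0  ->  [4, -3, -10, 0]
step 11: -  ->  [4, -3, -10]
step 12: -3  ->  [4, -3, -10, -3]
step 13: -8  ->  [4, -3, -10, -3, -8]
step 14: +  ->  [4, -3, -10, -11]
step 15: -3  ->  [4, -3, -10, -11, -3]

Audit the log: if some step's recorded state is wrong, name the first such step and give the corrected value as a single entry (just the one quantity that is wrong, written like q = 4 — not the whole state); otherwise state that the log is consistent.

no error

Step 1: push 3: top = 3 — matches.
Step 2: push -3: top = -3 — same as recorded.
Step 3: push -4: top = -4 — agrees with the log.
Step 4: -3 - -4 = 1 — no discrepancy.
Step 5: 3 + 1 = 4 — agrees with the log.
Step 6: push -3: top = -3 — exactly as logged.
Step 7: push -7: top = -7 — in agreement.
Step 8: push -3: top = -3 — in agreement.
Step 9: -7 + -3 = -10 — in agreement.
Step 10: push 0: top = 0 — same as recorded.
Step 11: -10 - 0 = -10 — consistent with the log.
Step 12: push -3: top = -3 — same as recorded.
Step 13: push -8: top = -8 — matches.
Step 14: -3 + -8 = -11 — verified.
Step 15: push -3: top = -3 — exactly as logged.
The whole run recomputes cleanly — no discrepancies.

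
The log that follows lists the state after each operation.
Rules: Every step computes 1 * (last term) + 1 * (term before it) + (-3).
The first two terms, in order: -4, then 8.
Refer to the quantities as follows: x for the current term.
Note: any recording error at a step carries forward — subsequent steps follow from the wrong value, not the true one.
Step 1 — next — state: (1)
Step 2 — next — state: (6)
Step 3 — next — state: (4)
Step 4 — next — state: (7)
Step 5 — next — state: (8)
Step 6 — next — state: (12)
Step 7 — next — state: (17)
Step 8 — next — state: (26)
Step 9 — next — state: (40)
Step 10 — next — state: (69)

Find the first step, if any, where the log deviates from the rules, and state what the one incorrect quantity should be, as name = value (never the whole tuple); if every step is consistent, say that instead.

step 10, x = 63

step 1: x = 1*(8) + (1)*(-4) + (-3) = 1 -> same as recorded
step 2: x = 1*(1) + (1)*(8) + (-3) = 6 -> verified
step 3: x = 1*(6) + (1)*(1) + (-3) = 4 -> same as recorded
step 4: x = 1*(4) + (1)*(6) + (-3) = 7 -> same as recorded
step 5: x = 1*(7) + (1)*(4) + (-3) = 8 -> no discrepancy
step 6: x = 1*(8) + (1)*(7) + (-3) = 12 -> consistent with the log
step 7: x = 1*(12) + (1)*(8) + (-3) = 17 -> agrees with the log
step 8: x = 1*(17) + (1)*(12) + (-3) = 26 -> confirmed correct
step 9: x = 1*(26) + (1)*(17) + (-3) = 40 -> agrees with the log
step 10: x = 1*(40) + (1)*(26) + (-3) = 63 -> not what was recorded
The audit stops at step 10: the recorded entry is wrong and should be x = 63.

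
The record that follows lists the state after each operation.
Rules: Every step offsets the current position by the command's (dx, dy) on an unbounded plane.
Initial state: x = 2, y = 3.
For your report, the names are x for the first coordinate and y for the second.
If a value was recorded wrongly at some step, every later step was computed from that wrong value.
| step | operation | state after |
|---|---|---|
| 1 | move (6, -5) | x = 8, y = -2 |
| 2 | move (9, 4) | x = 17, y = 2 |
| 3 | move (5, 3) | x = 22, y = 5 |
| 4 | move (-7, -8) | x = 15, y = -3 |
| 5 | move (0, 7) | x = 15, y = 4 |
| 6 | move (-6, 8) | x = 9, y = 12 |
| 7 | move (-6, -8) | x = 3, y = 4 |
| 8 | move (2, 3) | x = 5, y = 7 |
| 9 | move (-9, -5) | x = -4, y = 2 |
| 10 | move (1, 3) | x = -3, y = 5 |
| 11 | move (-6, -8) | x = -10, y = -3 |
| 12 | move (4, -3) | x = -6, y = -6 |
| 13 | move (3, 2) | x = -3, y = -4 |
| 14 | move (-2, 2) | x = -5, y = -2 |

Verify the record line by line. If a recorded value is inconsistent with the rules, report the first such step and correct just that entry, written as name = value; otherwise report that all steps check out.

step 11, x = -9

Recomputing the run from the initial state:
step 1: x = 8, y = -2
step 2: x = 17, y = 2
step 3: x = 22, y = 5
step 4: x = 15, y = -3
step 5: x = 15, y = 4
step 6: x = 9, y = 12
step 7: x = 3, y = 4
step 8: x = 5, y = 7
step 9: x = -4, y = 2
step 10: x = -3, y = 5
step 11: x = -9, y = -3
step 12: x = -5, y = -6
step 13: x = -2, y = -4
step 14: x = -4, y = -2
The first disagreement with the record is at step 11, where the value should be x = -9.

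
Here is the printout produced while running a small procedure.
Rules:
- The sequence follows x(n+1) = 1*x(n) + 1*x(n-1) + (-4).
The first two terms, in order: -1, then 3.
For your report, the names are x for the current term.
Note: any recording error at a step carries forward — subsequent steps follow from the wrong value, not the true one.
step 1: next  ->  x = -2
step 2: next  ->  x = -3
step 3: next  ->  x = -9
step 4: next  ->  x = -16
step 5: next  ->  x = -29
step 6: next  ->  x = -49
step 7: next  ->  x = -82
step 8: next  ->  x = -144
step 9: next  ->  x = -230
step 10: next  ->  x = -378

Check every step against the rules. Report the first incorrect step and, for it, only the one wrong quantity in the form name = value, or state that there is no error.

step 1: x = 1*(3) + (1)*(-1) + (-4) = -2 -> confirmed correct
step 2: x = 1*(-2) + (1)*(3) + (-4) = -3 -> consistent with the printout
step 3: x = 1*(-3) + (1)*(-2) + (-4) = -9 -> verified
step 4: x = 1*(-9) + (1)*(-3) + (-4) = -16 -> same as recorded
step 5: x = 1*(-16) + (1)*(-9) + (-4) = -29 -> verified
step 6: x = 1*(-29) + (1)*(-16) + (-4) = -49 -> in agreement
step 7: x = 1*(-49) + (1)*(-29) + (-4) = -82 -> in agreement
step 8: x = 1*(-82) + (1)*(-49) + (-4) = -135 -> the printout disagrees here
That makes step 8 the first incorrect line — x = -135 is what it should show.

step 8, x = -135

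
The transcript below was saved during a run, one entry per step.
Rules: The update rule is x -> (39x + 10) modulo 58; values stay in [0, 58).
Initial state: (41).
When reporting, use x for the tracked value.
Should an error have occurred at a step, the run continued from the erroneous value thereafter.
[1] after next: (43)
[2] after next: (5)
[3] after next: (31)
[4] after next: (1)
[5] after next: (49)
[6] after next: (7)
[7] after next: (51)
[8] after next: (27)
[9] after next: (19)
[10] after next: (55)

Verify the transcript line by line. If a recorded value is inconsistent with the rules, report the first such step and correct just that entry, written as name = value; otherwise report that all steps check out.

step 1: x = (39*41 + 10) mod 58 = 43 -> in agreement
step 2: x = (39*43 + 10) mod 58 = 5 -> checks out
step 3: x = (39*5 + 10) mod 58 = 31 -> exactly as logged
step 4: x = (39*31 + 10) mod 58 = 1 -> matches
step 5: x = (39*1 + 10) mod 58 = 49 -> consistent with the transcript
step 6: x = (39*49 + 10) mod 58 = 7 -> checks out
step 7: x = (39*7 + 10) mod 58 = 51 -> same as recorded
step 8: x = (39*51 + 10) mod 58 = 27 -> same as recorded
step 9: x = (39*27 + 10) mod 58 = 19 -> confirmed correct
step 10: x = (39*19 + 10) mod 58 = 55 -> verified
Each recorded entry agrees with the recomputation.

no error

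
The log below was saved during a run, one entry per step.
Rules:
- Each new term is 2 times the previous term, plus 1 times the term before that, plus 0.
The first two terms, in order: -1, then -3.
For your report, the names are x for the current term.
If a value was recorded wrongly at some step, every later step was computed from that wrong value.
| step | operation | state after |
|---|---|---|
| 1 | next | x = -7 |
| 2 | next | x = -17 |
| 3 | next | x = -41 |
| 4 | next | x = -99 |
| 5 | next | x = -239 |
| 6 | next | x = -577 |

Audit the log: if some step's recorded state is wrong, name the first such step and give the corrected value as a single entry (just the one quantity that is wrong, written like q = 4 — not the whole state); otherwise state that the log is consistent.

no error

Recomputing the run from the initial state:
step 1: x = -7
step 2: x = -17
step 3: x = -41
step 4: x = -99
step 5: x = -239
step 6: x = -577
This matches the log at every step.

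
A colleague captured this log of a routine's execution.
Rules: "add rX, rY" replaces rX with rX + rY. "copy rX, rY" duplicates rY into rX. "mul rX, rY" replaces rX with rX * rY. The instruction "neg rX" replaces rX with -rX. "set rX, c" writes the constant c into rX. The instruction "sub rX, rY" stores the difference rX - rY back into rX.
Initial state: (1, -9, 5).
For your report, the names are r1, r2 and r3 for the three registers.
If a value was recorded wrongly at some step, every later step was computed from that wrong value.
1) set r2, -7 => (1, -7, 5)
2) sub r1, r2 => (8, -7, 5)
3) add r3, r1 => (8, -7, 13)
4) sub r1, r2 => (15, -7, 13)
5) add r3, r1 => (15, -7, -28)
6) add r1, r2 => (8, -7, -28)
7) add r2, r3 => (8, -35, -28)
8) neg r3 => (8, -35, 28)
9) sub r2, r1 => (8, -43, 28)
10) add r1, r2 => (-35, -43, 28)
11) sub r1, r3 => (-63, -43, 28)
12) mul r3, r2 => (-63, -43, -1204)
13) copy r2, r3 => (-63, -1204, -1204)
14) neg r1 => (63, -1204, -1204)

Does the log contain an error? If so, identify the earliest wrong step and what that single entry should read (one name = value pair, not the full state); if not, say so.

Step 1: r2 = -7 — matches.
Step 2: r1 = 1 - -7 = 8 — in agreement.
Step 3: r3 = 5 + 8 = 13 — matches.
Step 4: r1 = 8 - -7 = 15 — verified.
Step 5: r3 = 13 + 15 = 28 — this is not what the log shows.
Step 5 is the first one off; corrected, r3 = 28.

step 5, r3 = 28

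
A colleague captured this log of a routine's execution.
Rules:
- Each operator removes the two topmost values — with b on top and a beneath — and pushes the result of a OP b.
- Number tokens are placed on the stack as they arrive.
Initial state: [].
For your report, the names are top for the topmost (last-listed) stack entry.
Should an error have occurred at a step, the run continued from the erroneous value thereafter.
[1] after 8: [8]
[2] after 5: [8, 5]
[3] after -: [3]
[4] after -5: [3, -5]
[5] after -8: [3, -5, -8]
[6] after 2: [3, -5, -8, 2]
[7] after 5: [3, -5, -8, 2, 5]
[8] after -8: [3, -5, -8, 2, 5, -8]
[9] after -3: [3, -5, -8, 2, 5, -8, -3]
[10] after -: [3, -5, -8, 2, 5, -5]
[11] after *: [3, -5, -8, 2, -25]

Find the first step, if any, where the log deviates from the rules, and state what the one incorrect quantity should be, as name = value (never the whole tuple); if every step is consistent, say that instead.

no error

1. push 8: top = 8 (in agreement)
2. push 5: top = 5 (no discrepancy)
3. 8 - 5 = 3 (in agreement)
4. push -5: top = -5 (no discrepancy)
5. push -8: top = -8 (consistent with the log)
6. push 2: top = 2 (agrees with the log)
7. push 5: top = 5 (consistent with the log)
8. push -8: top = -8 (confirmed correct)
9. push -3: top = -3 (consistent with the log)
10. -8 - -3 = -5 (verified)
11. 5 * -5 = -25 (verified)
No step deviates from the rules.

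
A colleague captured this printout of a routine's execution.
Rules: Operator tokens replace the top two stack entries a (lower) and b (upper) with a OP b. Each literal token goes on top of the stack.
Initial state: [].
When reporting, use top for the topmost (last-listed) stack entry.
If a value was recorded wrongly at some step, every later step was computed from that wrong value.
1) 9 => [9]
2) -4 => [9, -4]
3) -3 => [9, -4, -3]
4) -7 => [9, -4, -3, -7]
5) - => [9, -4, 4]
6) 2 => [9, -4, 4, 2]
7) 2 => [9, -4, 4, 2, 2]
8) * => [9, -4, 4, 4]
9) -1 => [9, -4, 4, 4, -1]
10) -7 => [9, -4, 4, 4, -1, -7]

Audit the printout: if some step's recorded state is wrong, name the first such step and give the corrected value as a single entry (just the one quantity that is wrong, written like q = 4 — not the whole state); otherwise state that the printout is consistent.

no error

step 1: push 9: top = 9 -> consistent with the printout
step 2: push -4: top = -4 -> checks out
step 3: push -3: top = -3 -> exactly as logged
step 4: push -7: top = -7 -> no discrepancy
step 5: -3 - -7 = 4 -> no discrepancy
step 6: push 2: top = 2 -> exactly as logged
step 7: push 2: top = 2 -> verified
step 8: 2 * 2 = 4 -> confirmed correct
step 9: push -1: top = -1 -> exactly as logged
step 10: push -7: top = -7 -> confirmed correct
Every step is consistent.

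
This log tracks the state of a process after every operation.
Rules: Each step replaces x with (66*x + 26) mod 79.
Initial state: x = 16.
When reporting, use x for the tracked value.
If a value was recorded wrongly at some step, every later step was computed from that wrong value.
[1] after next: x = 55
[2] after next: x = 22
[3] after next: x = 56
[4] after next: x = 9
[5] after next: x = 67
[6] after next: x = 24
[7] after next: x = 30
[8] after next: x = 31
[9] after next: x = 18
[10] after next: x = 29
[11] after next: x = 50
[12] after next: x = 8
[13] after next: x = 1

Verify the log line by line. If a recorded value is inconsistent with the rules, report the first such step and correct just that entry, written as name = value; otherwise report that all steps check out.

Step 1: x = (66*16 + 26) mod 79 = 55 — matches.
Step 2: x = (66*55 + 26) mod 79 = 22 — in agreement.
Step 3: x = (66*22 + 26) mod 79 = 56 — same as recorded.
Step 4: x = (66*56 + 26) mod 79 = 9 — checks out.
Step 5: x = (66*9 + 26) mod 79 = 67 — matches.
Step 6: x = (66*67 + 26) mod 79 = 24 — in agreement.
Step 7: x = (66*24 + 26) mod 79 = 30 — in agreement.
Step 8: x = (66*30 + 26) mod 79 = 31 — agrees with the log.
Step 9: x = (66*31 + 26) mod 79 = 18 — verified.
Step 10: x = (66*18 + 26) mod 79 = 29 — in agreement.
Step 11: x = (66*29 + 26) mod 79 = 44 — a discrepancy with the log.
The audit stops at step 11: the recorded entry is wrong and should be x = 44.

step 11, x = 44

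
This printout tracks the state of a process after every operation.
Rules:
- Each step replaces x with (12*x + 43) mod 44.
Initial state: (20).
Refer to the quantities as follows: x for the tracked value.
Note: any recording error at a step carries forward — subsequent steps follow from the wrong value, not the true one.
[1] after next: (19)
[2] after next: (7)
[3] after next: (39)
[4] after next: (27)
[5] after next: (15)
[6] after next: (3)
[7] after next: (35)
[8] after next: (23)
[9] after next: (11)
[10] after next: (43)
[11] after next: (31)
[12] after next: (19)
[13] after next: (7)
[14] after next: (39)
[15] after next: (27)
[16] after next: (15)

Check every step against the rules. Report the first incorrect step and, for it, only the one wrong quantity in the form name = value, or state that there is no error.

Step 1: x = (12*20 + 43) mod 44 = 19 — exactly as logged.
Step 2: x = (12*19 + 43) mod 44 = 7 — confirmed correct.
Step 3: x = (12*7 + 43) mod 44 = 39 — checks out.
Step 4: x = (12*39 + 43) mod 44 = 27 — checks out.
Step 5: x = (12*27 + 43) mod 44 = 15 — in agreement.
Step 6: x = (12*15 + 43) mod 44 = 3 — checks out.
Step 7: x = (12*3 + 43) mod 44 = 35 — verified.
Step 8: x = (12*35 + 43) mod 44 = 23 — agrees with the printout.
Step 9: x = (12*23 + 43) mod 44 = 11 — confirmed correct.
Step 10: x = (12*11 + 43) mod 44 = 43 — matches.
Step 11: x = (12*43 + 43) mod 44 = 31 — confirmed correct.
Step 12: x = (12*31 + 43) mod 44 = 19 — no discrepancy.
Step 13: x = (12*19 + 43) mod 44 = 7 — confirmed correct.
Step 14: x = (12*7 + 43) mod 44 = 39 — confirmed correct.
Step 15: x = (12*39 + 43) mod 44 = 27 — matches.
Step 16: x = (12*27 + 43) mod 44 = 15 — confirmed correct.
All entries verified; no error found.

no error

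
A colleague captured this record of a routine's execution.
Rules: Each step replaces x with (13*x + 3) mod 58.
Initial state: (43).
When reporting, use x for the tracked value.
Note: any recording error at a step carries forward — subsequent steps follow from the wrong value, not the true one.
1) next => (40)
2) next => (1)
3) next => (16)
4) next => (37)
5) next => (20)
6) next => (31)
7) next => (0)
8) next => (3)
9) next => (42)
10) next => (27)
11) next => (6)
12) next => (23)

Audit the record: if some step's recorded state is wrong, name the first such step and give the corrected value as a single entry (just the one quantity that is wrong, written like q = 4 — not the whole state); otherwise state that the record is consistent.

step 1: x = (13*43 + 3) mod 58 = 40 -> checks out
step 2: x = (13*40 + 3) mod 58 = 1 -> confirmed correct
step 3: x = (13*1 + 3) mod 58 = 16 -> same as recorded
step 4: x = (13*16 + 3) mod 58 = 37 -> in agreement
step 5: x = (13*37 + 3) mod 58 = 20 -> exactly as logged
step 6: x = (13*20 + 3) mod 58 = 31 -> confirmed correct
step 7: x = (13*31 + 3) mod 58 = 0 -> verified
step 8: x = (13*0 + 3) mod 58 = 3 -> in agreement
step 9: x = (13*3 + 3) mod 58 = 42 -> confirmed correct
step 10: x = (13*42 + 3) mod 58 = 27 -> in agreement
step 11: x = (13*27 + 3) mod 58 = 6 -> same as recorded
step 12: x = (13*6 + 3) mod 58 = 23 -> same as recorded
All entries verified; no error found.

no error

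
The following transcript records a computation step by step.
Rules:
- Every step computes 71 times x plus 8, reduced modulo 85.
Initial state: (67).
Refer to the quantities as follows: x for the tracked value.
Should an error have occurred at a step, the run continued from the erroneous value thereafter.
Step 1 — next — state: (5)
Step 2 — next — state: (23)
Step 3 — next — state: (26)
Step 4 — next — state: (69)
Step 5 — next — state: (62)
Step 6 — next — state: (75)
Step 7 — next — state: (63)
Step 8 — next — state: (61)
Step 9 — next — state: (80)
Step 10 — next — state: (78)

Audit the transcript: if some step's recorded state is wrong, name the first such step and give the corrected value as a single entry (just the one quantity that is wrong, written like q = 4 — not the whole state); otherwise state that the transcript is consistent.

Step 1: x = (71*67 + 8) mod 85 = 5 — agrees with the transcript.
Step 2: x = (71*5 + 8) mod 85 = 23 — exactly as logged.
Step 3: x = (71*23 + 8) mod 85 = 26 — verified.
Step 4: x = (71*26 + 8) mod 85 = 69 — consistent with the transcript.
Step 5: x = (71*69 + 8) mod 85 = 62 — consistent with the transcript.
Step 6: x = (71*62 + 8) mod 85 = 75 — exactly as logged.
Step 7: x = (71*75 + 8) mod 85 = 63 — exactly as logged.
Step 8: x = (71*63 + 8) mod 85 = 61 — consistent with the transcript.
Step 9: x = (71*61 + 8) mod 85 = 4 — this is not what the transcript shows.
The audit stops at step 9: the recorded entry is wrong and should be x = 4.

step 9, x = 4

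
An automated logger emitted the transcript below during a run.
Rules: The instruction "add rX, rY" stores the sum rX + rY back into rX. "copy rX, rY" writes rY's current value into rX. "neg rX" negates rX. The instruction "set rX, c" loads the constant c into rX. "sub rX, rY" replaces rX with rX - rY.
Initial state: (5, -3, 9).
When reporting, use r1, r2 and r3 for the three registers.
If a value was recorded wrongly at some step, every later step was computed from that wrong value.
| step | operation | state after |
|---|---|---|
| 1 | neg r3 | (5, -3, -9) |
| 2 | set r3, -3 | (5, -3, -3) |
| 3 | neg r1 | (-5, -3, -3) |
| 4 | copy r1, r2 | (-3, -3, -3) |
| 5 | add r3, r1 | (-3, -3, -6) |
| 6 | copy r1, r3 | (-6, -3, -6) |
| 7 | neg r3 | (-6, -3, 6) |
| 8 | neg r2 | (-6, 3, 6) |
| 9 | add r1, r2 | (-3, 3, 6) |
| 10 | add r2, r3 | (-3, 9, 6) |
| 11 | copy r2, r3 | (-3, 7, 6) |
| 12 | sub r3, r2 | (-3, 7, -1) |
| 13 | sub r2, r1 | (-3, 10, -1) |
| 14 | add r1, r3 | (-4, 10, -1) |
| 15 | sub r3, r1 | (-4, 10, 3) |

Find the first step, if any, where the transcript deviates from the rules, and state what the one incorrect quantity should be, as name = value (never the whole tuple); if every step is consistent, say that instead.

step 1: r3 = -(9) = -9 -> verified
step 2: r3 = -3 -> checks out
step 3: r1 = -(5) = -5 -> exactly as logged
step 4: r1 = -3 -> agrees with the transcript
step 5: r3 = -3 + -3 = -6 -> consistent with the transcript
step 6: r1 = -6 -> verified
step 7: r3 = -(-6) = 6 -> no discrepancy
step 8: r2 = -(-3) = 3 -> matches
step 9: r1 = -6 + 3 = -3 -> no discrepancy
step 10: r2 = 3 + 6 = 9 -> no discrepancy
step 11: r2 = 6 -> not what was recorded
First incorrect step: 11; the correct value is r2 = 6.

step 11, r2 = 6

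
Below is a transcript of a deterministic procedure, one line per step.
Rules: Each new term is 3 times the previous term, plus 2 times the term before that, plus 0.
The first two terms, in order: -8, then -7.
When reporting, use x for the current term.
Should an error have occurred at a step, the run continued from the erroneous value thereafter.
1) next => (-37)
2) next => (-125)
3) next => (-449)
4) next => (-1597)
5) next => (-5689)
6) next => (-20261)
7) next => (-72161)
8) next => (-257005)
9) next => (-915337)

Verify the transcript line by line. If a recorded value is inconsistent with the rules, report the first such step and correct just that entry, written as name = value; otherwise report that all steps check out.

no error

1. x = 3*(-7) + (2)*(-8) + (0) = -37 (verified)
2. x = 3*(-37) + (2)*(-7) + (0) = -125 (consistent with the transcript)
3. x = 3*(-125) + (2)*(-37) + (0) = -449 (same as recorded)
4. x = 3*(-449) + (2)*(-125) + (0) = -1597 (in agreement)
5. x = 3*(-1597) + (2)*(-449) + (0) = -5689 (exactly as logged)
6. x = 3*(-5689) + (2)*(-1597) + (0) = -20261 (agrees with the transcript)
7. x = 3*(-20261) + (2)*(-5689) + (0) = -72161 (verified)
8. x = 3*(-72161) + (2)*(-20261) + (0) = -257005 (in agreement)
9. x = 3*(-257005) + (2)*(-72161) + (0) = -915337 (verified)
The recomputation confirms every line.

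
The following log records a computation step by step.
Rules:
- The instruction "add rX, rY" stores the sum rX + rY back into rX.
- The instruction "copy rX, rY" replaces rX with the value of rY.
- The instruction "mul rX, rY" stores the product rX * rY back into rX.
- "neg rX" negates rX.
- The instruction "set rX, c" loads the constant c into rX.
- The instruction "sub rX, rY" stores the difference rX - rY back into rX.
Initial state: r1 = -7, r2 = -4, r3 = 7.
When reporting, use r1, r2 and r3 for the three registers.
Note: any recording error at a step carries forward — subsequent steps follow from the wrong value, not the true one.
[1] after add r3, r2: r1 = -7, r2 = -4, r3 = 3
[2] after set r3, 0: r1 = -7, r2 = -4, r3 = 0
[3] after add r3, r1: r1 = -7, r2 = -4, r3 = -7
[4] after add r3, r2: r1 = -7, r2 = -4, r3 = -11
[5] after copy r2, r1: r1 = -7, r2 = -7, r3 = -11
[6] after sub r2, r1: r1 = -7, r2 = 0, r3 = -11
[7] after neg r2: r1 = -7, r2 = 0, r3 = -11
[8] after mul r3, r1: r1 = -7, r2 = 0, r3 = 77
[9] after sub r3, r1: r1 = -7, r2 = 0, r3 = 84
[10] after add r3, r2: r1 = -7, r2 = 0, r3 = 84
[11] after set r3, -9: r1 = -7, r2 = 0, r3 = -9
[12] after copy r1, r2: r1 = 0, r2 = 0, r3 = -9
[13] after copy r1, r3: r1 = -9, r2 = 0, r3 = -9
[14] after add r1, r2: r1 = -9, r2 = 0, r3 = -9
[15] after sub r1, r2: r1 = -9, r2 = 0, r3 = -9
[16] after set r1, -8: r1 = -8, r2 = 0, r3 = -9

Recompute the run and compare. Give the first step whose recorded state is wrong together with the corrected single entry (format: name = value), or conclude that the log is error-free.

step 1: r3 = 7 + -4 = 3 -> exactly as logged
step 2: r3 = 0 -> matches
step 3: r3 = 0 + -7 = -7 -> exactly as logged
step 4: r3 = -7 + -4 = -11 -> matches
step 5: r2 = -7 -> agrees with the log
step 6: r2 = -7 - -7 = 0 -> matches
step 7: r2 = -(0) = 0 -> matches
step 8: r3 = -11 * -7 = 77 -> same as recorded
step 9: r3 = 77 - -7 = 84 -> checks out
step 10: r3 = 84 + 0 = 84 -> confirmed correct
step 11: r3 = -9 -> verified
step 12: r1 = 0 -> consistent with the log
step 13: r1 = -9 -> verified
step 14: r1 = -9 + 0 = -9 -> agrees with the log
step 15: r1 = -9 - 0 = -9 -> exactly as logged
step 16: r1 = -8 -> no discrepancy
Every step is consistent.

no error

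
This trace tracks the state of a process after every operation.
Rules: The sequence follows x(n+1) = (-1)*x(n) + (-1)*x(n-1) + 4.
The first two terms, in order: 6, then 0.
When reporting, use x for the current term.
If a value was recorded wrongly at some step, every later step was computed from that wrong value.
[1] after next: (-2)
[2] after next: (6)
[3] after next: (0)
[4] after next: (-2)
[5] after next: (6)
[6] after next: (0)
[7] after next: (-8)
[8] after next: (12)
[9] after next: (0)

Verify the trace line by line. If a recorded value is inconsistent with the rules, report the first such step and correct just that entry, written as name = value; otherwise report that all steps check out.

step 7, x = -2

step 1: x = -1*(0) + (-1)*(6) + (4) = -2 -> agrees with the trace
step 2: x = -1*(-2) + (-1)*(0) + (4) = 6 -> agrees with the trace
step 3: x = -1*(6) + (-1)*(-2) + (4) = 0 -> exactly as logged
step 4: x = -1*(0) + (-1)*(6) + (4) = -2 -> consistent with the trace
step 5: x = -1*(-2) + (-1)*(0) + (4) = 6 -> agrees with the trace
step 6: x = -1*(6) + (-1)*(-2) + (4) = 0 -> in agreement
step 7: x = -1*(0) + (-1)*(6) + (4) = -2 -> this is not what the trace shows
That makes step 7 the first incorrect line — x = -2 is what it should show.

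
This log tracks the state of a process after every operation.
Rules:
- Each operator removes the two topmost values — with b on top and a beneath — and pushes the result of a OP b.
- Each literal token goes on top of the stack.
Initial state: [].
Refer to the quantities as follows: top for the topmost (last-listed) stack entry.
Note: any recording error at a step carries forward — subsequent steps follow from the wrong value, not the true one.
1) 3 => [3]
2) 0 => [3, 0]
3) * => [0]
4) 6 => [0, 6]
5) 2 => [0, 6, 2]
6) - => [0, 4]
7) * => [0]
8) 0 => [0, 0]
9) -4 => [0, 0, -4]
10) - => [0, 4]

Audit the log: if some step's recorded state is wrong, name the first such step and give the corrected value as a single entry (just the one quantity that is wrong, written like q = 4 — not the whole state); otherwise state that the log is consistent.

no error

Recomputing the run from the initial state:
step 1: [3]
step 2: [3, 0]
step 3: [0]
step 4: [0, 6]
step 5: [0, 6, 2]
step 6: [0, 4]
step 7: [0]
step 8: [0, 0]
step 9: [0, 0, -4]
step 10: [0, 4]
This matches the log at every step.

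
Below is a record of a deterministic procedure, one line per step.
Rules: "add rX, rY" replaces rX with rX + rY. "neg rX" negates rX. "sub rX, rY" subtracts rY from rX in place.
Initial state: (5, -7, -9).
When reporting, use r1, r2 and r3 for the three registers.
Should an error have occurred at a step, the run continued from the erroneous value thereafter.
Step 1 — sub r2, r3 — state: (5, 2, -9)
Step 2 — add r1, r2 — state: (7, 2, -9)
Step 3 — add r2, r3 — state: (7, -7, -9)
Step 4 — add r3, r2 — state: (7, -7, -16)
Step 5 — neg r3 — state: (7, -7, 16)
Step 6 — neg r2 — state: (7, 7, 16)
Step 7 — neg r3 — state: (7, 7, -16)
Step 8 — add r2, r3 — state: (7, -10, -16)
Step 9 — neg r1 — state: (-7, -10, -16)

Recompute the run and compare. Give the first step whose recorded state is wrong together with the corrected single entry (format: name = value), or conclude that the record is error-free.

step 8, r2 = -9

1. r2 = -7 - -9 = 2 (no discrepancy)
2. r1 = 5 + 2 = 7 (verified)
3. r2 = 2 + -9 = -7 (confirmed correct)
4. r3 = -9 + -7 = -16 (checks out)
5. r3 = -(-16) = 16 (exactly as logged)
6. r2 = -(-7) = 7 (agrees with the record)
7. r3 = -(16) = -16 (matches)
8. r2 = 7 + -16 = -9 (the record disagrees here)
The audit stops at step 8: the recorded entry is wrong and should be r2 = -9.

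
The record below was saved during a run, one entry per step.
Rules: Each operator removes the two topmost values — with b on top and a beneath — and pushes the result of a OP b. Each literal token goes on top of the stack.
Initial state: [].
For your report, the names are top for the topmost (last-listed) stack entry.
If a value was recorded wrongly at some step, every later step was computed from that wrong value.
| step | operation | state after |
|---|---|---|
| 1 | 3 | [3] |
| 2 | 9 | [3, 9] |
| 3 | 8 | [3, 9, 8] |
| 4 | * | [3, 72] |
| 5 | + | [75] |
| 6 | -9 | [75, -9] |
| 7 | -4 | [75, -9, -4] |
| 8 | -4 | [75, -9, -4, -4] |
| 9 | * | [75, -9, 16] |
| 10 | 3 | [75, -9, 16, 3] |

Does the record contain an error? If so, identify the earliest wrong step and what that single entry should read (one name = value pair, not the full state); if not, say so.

no error

Recomputing the run from the initial state:
step 1: [3]
step 2: [3, 9]
step 3: [3, 9, 8]
step 4: [3, 72]
step 5: [75]
step 6: [75, -9]
step 7: [75, -9, -4]
step 8: [75, -9, -4, -4]
step 9: [75, -9, 16]
step 10: [75, -9, 16, 3]
This matches the record at every step.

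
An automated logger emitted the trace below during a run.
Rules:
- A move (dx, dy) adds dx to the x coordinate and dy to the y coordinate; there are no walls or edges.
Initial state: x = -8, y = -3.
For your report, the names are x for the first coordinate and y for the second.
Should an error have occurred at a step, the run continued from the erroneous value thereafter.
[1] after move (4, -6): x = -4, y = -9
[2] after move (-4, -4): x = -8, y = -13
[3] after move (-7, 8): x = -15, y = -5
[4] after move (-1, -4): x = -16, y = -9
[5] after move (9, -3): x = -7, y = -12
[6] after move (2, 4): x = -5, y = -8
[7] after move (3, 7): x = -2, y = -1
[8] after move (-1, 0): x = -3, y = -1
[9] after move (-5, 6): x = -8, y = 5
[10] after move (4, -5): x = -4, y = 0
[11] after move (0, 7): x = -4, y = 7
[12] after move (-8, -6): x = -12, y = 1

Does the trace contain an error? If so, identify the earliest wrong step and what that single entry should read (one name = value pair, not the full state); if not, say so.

no error

step 1: x = -8 + (4) = -4, y = -3 + (-6) = -9 -> no discrepancy
step 2: x = -4 + (-4) = -8, y = -9 + (-4) = -13 -> checks out
step 3: x = -8 + (-7) = -15, y = -13 + (8) = -5 -> same as recorded
step 4: x = -15 + (-1) = -16, y = -5 + (-4) = -9 -> in agreement
step 5: x = -16 + (9) = -7, y = -9 + (-3) = -12 -> agrees with the trace
step 6: x = -7 + (2) = -5, y = -12 + (4) = -8 -> exactly as logged
step 7: x = -5 + (3) = -2, y = -8 + (7) = -1 -> agrees with the trace
step 8: x = -2 + (-1) = -3, y = -1 + (0) = -1 -> confirmed correct
step 9: x = -3 + (-5) = -8, y = -1 + (6) = 5 -> checks out
step 10: x = -8 + (4) = -4, y = 5 + (-5) = 0 -> no discrepancy
step 11: x = -4 + (0) = -4, y = 0 + (7) = 7 -> matches
step 12: x = -4 + (-8) = -12, y = 7 + (-6) = 1 -> confirmed correct
No step deviates from the rules.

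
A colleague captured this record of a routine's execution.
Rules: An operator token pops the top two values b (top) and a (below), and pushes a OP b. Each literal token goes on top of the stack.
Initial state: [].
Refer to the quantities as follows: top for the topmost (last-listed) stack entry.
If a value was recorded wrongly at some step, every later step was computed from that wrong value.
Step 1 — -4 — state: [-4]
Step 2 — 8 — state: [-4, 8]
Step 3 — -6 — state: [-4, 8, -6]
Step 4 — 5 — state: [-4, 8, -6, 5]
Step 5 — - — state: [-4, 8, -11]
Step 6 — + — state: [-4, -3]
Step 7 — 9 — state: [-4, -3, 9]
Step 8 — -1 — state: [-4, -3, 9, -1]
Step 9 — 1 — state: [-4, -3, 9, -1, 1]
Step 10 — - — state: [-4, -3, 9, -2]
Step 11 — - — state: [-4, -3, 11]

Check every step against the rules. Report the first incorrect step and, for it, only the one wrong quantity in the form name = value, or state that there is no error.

Recomputing the run from the initial state:
step 1: [-4]
step 2: [-4, 8]
step 3: [-4, 8, -6]
step 4: [-4, 8, -6, 5]
step 5: [-4, 8, -11]
step 6: [-4, -3]
step 7: [-4, -3, 9]
step 8: [-4, -3, 9, -1]
step 9: [-4, -3, 9, -1, 1]
step 10: [-4, -3, 9, -2]
step 11: [-4, -3, 11]
This matches the record at every step.

no error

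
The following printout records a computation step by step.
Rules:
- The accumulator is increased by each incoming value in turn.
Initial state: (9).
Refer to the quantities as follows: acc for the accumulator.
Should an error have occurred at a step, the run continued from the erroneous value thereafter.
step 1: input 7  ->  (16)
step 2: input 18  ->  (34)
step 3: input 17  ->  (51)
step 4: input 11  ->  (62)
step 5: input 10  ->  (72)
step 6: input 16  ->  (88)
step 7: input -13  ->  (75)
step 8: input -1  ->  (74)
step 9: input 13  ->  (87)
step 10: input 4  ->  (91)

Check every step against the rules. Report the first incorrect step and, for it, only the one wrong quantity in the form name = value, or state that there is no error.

step 1: acc = 9 + 7 = 16 -> verified
step 2: acc = 16 + 18 = 34 -> in agreement
step 3: acc = 34 + 17 = 51 -> matches
step 4: acc = 51 + 11 = 62 -> matches
step 5: acc = 62 + 10 = 72 -> confirmed correct
step 6: acc = 72 + 16 = 88 -> verified
step 7: acc = 88 + -13 = 75 -> in agreement
step 8: acc = 75 + -1 = 74 -> in agreement
step 9: acc = 74 + 13 = 87 -> verified
step 10: acc = 87 + 4 = 91 -> consistent with the printout
Each recorded entry agrees with the recomputation.

no error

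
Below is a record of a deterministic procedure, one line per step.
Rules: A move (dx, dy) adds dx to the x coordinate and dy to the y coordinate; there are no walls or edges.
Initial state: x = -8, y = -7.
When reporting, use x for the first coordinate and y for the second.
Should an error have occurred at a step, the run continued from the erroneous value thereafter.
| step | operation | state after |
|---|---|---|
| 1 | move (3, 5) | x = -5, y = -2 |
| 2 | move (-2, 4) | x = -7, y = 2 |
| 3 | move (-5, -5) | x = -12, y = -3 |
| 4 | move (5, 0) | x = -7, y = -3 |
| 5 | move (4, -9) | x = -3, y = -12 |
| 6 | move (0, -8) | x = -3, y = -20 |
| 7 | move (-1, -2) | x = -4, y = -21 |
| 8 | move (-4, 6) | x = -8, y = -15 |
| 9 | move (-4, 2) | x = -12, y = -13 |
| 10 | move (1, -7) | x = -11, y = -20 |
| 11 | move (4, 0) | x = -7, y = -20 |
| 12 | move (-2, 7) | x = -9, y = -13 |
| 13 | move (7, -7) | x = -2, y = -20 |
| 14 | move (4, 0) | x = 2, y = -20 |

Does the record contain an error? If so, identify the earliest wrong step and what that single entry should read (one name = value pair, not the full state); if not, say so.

1. x = -8 + (3) = -5, y = -7 + (5) = -2 (in agreement)
2. x = -5 + (-2) = -7, y = -2 + (4) = 2 (confirmed correct)
3. x = -7 + (-5) = -12, y = 2 + (-5) = -3 (no discrepancy)
4. x = -12 + (5) = -7, y = -3 + (0) = -3 (in agreement)
5. x = -7 + (4) = -3, y = -3 + (-9) = -12 (confirmed correct)
6. x = -3 + (0) = -3, y = -12 + (-8) = -20 (same as recorded)
7. x = -3 + (-1) = -4, y = -20 + (-2) = -22 (not what was recorded)
Step 7 is the first one off; corrected, y = -22.

step 7, y = -22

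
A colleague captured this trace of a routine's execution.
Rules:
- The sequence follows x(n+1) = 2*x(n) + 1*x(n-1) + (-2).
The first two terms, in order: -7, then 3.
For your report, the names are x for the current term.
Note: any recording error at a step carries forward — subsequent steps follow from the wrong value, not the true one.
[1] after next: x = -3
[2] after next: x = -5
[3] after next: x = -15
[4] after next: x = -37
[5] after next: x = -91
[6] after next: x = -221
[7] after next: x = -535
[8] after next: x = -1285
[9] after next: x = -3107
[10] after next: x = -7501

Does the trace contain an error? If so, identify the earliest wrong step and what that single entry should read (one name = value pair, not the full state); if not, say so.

step 8, x = -1293

step 1: x = 2*(3) + (1)*(-7) + (-2) = -3 -> consistent with the trace
step 2: x = 2*(-3) + (1)*(3) + (-2) = -5 -> no discrepancy
step 3: x = 2*(-5) + (1)*(-3) + (-2) = -15 -> verified
step 4: x = 2*(-15) + (1)*(-5) + (-2) = -37 -> verified
step 5: x = 2*(-37) + (1)*(-15) + (-2) = -91 -> same as recorded
step 6: x = 2*(-91) + (1)*(-37) + (-2) = -221 -> exactly as logged
step 7: x = 2*(-221) + (1)*(-91) + (-2) = -535 -> no discrepancy
step 8: x = 2*(-535) + (1)*(-221) + (-2) = -1293 -> the entry is off here
The audit stops at step 8: the recorded entry is wrong and should be x = -1293.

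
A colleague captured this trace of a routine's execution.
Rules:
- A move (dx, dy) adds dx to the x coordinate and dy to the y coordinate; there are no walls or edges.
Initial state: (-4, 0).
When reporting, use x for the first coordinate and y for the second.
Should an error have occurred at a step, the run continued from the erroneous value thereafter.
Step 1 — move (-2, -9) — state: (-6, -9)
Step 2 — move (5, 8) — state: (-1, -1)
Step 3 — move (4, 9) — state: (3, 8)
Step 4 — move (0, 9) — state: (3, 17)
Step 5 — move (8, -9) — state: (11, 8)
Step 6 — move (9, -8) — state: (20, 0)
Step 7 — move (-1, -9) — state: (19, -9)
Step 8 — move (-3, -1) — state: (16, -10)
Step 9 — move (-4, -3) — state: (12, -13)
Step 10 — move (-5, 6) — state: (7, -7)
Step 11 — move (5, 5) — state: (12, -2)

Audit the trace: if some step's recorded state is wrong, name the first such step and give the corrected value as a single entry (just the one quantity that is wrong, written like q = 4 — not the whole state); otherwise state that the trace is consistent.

no error

Recomputing the run from the initial state:
step 1: x = -6, y = -9
step 2: x = -1, y = -1
step 3: x = 3, y = 8
step 4: x = 3, y = 17
step 5: x = 11, y = 8
step 6: x = 20, y = 0
step 7: x = 19, y = -9
step 8: x = 16, y = -10
step 9: x = 12, y = -13
step 10: x = 7, y = -7
step 11: x = 12, y = -2
This matches the trace at every step.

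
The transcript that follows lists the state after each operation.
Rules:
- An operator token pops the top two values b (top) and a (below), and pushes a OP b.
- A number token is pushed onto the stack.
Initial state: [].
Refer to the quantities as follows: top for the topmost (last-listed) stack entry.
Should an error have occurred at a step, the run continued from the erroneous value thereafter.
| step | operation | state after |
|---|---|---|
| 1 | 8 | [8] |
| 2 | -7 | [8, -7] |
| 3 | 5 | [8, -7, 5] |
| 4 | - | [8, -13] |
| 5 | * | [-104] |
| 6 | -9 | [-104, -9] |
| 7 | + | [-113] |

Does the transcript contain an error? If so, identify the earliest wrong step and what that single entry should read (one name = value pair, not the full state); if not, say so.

step 4, top = -12

step 1: push 8: top = 8 -> in agreement
step 2: push -7: top = -7 -> matches
step 3: push 5: top = 5 -> in agreement
step 4: -7 - 5 = -12 -> a discrepancy with the transcript
Conclusion: step 4 carries the first error; the entry should be top = -12.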